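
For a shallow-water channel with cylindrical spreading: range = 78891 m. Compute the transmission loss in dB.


TL = 10*log10(78891) = 48.97

48.97 dB


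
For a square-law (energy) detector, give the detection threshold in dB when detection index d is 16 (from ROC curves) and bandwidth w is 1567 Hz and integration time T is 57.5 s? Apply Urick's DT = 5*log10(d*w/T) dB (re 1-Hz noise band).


DT = 5*log10(d*w/T) = 5*log10(16 * 1567 / 57.5) = 5*log10(436.03) = 13.2

13.2 dB


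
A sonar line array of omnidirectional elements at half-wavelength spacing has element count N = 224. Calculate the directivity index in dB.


DI = 10*log10(224) = 23.5

23.5 dB


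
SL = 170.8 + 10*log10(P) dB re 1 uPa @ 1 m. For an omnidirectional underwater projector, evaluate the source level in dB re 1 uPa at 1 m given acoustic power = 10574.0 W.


SL = 170.8 + 10*log10(10574.0) = 170.8 + 40.24 = 211.04

211.04 dB


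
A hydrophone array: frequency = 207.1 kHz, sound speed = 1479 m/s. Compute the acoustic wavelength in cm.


lambda = c/f = 1479 / 207100 = 0.0071 m = 0.71 cm

0.71 cm


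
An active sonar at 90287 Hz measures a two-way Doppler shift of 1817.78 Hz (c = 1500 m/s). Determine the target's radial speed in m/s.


From fd = 2*f*v/c, v = c*fd/(2*f) = 1500 * 1817.78 / (2*90287) = 15.1

15.1 m/s


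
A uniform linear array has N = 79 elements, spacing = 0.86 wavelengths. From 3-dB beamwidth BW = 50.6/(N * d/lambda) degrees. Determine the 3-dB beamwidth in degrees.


BW = 50.6 / (79 * 0.86) = 50.6 / 67.94 = 0.74

0.74 deg


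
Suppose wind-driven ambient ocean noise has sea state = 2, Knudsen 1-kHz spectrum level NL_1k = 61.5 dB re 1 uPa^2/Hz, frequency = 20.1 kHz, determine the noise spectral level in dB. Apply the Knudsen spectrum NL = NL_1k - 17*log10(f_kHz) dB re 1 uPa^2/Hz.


39.35 dB


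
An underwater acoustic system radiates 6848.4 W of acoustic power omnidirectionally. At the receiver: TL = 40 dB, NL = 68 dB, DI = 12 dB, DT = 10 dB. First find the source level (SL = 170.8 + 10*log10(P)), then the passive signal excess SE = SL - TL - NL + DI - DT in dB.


Step 1: SL = 170.8 + 10*log10(6848.4) = 209.16 dB
Step 2: SE = SL - TL - NL + DI - DT = 209.16 - 40 - 68 + 12 - 10 = 103.16

103.16 dB


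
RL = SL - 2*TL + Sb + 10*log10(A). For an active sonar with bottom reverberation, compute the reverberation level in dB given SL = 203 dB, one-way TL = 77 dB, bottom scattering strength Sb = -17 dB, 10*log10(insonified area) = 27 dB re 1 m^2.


RL = SL - 2*TL + Sb + 10*log10(A) = 203 - 2*77 + (-17) + 27 = 59

59 dB


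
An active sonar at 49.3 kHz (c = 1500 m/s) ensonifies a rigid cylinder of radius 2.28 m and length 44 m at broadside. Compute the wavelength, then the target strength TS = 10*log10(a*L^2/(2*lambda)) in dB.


Step 1: lambda = c/f = 1500/49300 = 0.03043 m
Step 2: TS = 10*log10(a*L^2/(2*lambda)) = 10*log10(2.28*44^2/(2*0.03043)) = 48.61

48.61 dB


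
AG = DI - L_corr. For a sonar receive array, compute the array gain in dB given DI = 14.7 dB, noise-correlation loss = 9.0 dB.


5.7 dB


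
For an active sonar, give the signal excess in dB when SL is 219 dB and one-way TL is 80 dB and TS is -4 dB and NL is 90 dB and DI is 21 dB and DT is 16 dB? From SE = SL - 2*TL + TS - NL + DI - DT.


SE = SL - 2*TL + TS - NL + DI - DT = 219 - 2*80 + (-4) - 90 + 21 - 16 = -30

-30 dB


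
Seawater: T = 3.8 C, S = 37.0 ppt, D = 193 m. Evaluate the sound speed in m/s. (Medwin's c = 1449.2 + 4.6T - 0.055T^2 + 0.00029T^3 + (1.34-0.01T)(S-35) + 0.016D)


c = 1449.2 + 4.6*3.8 - 0.055*3.8^2 + 0.00029*3.8^3 + (1.34 - 0.01*3.8)*(37.0 - 35) + 0.016*193 = 1471.59

1471.59 m/s


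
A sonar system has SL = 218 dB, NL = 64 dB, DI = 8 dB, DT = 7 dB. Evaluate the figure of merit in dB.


FOM = SL - NL + DI - DT = 218 - 64 + 8 - 7 = 155

155 dB


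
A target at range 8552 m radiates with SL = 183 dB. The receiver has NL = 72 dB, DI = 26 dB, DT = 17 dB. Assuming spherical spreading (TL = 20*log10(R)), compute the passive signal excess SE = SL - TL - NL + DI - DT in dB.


Step 1: TL = 20*log10(8552) = 78.64 dB
Step 2: SE = 183 - 78.64 - 72 + 26 - 17 = 41.36

41.36 dB


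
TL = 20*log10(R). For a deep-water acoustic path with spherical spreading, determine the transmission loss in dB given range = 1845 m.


TL = 20*log10(1845) = 65.32

65.32 dB


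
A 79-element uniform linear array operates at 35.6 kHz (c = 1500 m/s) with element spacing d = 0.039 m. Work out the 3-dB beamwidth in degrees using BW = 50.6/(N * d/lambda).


Step 1: lambda = 1500/35600 = 0.04213 m
Step 2: d/lambda = 0.039/0.04213 = 0.9257
Step 3: BW = 50.6/(N * d/lambda) = 50.6/(79 * 0.9257) = 0.69

0.69 deg


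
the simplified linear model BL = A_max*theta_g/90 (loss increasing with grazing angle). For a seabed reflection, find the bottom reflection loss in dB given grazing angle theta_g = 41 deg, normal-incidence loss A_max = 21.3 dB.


BL = A_max * theta_g / 90 = 21.3 * 41 / 90 = 9.7

9.7 dB


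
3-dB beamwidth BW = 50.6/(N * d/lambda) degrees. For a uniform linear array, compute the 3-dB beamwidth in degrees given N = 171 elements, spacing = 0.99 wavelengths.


0.3 deg


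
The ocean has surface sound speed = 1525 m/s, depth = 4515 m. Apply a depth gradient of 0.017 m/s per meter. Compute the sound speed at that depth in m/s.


1601.755 m/s


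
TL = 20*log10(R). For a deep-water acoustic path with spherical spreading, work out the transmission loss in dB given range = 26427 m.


88.44 dB


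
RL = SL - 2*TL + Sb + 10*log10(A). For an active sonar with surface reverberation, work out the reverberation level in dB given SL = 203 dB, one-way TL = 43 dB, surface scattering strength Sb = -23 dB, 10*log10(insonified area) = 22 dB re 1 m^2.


116 dB


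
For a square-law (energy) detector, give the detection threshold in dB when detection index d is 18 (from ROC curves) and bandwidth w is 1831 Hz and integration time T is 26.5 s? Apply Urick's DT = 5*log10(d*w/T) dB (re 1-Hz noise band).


DT = 5*log10(d*w/T) = 5*log10(18 * 1831 / 26.5) = 5*log10(1243.7) = 15.47

15.47 dB


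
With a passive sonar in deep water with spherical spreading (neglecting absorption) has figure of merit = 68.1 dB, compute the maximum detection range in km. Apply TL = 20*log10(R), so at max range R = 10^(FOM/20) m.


At max range FOM = TL, so 20*log10(R) = 68.1
R = 10^(68.1/20) = 2540.97 m = 2.54 km

2.54 km


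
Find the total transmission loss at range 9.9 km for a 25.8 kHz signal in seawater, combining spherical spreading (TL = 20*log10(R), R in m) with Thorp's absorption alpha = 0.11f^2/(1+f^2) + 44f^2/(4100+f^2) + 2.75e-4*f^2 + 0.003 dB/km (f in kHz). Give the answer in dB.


143.68 dB


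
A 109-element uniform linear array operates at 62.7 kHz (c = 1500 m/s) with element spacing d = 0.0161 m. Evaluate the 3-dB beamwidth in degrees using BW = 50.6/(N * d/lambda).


Step 1: lambda = 1500/62700 = 0.02392 m
Step 2: d/lambda = 0.0161/0.02392 = 0.6731
Step 3: BW = 50.6/(N * d/lambda) = 50.6/(109 * 0.6731) = 0.69

0.69 deg


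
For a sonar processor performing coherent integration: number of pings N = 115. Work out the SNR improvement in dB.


20.61 dB


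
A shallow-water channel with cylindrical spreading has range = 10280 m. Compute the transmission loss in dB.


40.12 dB


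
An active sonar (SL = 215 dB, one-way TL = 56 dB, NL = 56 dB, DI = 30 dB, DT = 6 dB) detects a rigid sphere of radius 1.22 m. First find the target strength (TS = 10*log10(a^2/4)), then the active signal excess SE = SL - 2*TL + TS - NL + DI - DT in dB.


Step 1: TS = 10*log10(1.22^2/4) = -4.29 dB
Step 2: SE = SL - 2*TL + TS - NL + DI - DT = 215 - 2*56 + (-4.29) - 56 + 30 - 6 = 66.71

66.71 dB


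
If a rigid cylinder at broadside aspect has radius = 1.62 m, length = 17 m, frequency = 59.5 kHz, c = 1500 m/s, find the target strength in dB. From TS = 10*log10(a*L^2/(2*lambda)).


lambda = 1500/59500 = 0.02521 m
TS = 10*log10(1.62*17^2/(2*0.02521)) = 39.68

39.68 dB


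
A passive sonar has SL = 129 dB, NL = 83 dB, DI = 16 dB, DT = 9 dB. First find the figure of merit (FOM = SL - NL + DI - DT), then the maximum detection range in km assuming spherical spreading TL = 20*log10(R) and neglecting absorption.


Step 1: FOM = SL - NL + DI - DT = 129 - 83 + 16 - 9 = 53 dB
Step 2: at max range FOM = TL = 20*log10(R), so R = 10^(53/20) = 446.68 m = 0.45 km

0.45 km


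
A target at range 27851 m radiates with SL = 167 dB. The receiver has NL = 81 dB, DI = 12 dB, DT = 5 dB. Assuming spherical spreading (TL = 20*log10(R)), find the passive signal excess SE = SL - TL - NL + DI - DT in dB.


4.1 dB


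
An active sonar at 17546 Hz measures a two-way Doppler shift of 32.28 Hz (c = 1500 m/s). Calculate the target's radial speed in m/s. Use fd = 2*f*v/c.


1.38 m/s


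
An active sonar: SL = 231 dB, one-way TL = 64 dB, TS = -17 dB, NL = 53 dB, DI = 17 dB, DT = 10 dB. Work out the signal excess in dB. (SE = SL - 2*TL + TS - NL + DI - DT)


40 dB


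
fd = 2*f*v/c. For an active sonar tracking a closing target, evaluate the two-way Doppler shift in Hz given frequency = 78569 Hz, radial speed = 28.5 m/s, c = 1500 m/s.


2985.62 Hz


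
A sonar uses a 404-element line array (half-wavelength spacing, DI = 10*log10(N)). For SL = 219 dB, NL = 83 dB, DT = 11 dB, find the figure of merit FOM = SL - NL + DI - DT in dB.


Step 1: DI = 10*log10(404) = 26.06 dB
Step 2: FOM = SL - NL + DI - DT = 219 - 83 + 26.06 - 11 = 151.06

151.06 dB


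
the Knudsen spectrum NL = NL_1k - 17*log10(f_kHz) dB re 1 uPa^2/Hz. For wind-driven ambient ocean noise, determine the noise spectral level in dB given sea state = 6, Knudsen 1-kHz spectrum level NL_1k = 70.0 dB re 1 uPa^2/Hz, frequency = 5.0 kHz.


58.12 dB


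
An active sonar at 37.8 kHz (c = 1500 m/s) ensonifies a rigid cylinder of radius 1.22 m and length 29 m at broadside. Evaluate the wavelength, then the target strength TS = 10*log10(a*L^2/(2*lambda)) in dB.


Step 1: lambda = c/f = 1500/37800 = 0.03968 m
Step 2: TS = 10*log10(a*L^2/(2*lambda)) = 10*log10(1.22*29^2/(2*0.03968)) = 41.12

41.12 dB


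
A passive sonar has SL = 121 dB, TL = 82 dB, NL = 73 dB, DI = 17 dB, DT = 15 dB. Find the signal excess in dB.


-32 dB


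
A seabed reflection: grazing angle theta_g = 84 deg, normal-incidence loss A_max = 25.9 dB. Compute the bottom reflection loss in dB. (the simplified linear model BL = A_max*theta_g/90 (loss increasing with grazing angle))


BL = A_max * theta_g / 90 = 25.9 * 84 / 90 = 24.17

24.17 dB


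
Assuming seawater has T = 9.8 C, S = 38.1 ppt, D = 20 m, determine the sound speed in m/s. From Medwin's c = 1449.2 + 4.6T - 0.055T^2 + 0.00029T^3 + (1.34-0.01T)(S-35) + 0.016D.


c = 1449.2 + 4.6*9.8 - 0.055*9.8^2 + 0.00029*9.8^3 + (1.34 - 0.01*9.8)*(38.1 - 35) + 0.016*20 = 1493.44

1493.44 m/s


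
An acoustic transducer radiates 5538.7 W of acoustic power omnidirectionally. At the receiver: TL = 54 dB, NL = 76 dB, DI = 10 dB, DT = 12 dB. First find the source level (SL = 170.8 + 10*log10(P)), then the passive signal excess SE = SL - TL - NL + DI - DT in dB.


Step 1: SL = 170.8 + 10*log10(5538.7) = 208.23 dB
Step 2: SE = SL - TL - NL + DI - DT = 208.23 - 54 - 76 + 10 - 12 = 76.23

76.23 dB


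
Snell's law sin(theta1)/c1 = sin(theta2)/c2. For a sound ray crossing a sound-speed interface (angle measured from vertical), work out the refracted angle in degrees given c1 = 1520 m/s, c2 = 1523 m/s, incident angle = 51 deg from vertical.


sin(theta2) = (c2/c1)*sin(theta1) = (1523/1520)*sin(51 deg) = 0.77868
theta2 = arcsin(0.77868) = 51.14

51.14 deg


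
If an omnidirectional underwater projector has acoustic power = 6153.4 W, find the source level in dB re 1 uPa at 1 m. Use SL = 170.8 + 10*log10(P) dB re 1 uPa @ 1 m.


208.69 dB


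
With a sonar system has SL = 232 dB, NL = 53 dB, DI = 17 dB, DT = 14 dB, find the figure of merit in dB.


182 dB


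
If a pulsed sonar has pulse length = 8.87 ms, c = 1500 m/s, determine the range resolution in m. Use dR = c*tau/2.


dR = c*tau/2 = 1500 * 8.87e-3 / 2 = 6.6525

6.6525 m


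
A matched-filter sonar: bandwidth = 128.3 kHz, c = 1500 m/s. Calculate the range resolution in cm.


dR = c/(2*BW) = 1500 / (2 * 128.3e3) = 0.0058 m = 0.58 cm

0.58 cm


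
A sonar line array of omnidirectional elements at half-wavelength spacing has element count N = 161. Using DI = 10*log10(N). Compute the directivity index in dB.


22.07 dB


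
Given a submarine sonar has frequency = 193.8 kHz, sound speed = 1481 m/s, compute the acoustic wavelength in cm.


0.76 cm


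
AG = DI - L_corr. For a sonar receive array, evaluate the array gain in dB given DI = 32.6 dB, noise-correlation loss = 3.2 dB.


29.4 dB


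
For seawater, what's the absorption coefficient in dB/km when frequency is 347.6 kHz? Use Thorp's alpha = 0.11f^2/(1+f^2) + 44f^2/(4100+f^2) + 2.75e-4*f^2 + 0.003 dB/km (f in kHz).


75.896 dB/km


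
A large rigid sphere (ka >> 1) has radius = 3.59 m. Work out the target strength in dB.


TS = 10*log10(3.59^2 / 4) = 10*log10(3.222025) = 5.08

5.08 dB


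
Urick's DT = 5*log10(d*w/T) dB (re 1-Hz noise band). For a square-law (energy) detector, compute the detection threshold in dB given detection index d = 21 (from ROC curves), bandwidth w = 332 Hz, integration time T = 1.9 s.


DT = 5*log10(d*w/T) = 5*log10(21 * 332 / 1.9) = 5*log10(3669.47) = 17.82

17.82 dB


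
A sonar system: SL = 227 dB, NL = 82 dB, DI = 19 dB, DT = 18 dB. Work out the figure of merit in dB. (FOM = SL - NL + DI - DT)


FOM = SL - NL + DI - DT = 227 - 82 + 19 - 18 = 146

146 dB


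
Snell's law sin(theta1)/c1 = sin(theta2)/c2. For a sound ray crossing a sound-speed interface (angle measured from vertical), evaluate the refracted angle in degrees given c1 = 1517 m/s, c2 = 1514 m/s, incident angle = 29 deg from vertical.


sin(theta2) = (c2/c1)*sin(theta1) = (1514/1517)*sin(29 deg) = 0.48385
theta2 = arcsin(0.48385) = 28.94

28.94 deg


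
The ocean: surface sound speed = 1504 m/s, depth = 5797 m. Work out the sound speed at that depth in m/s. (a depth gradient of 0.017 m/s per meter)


1602.549 m/s


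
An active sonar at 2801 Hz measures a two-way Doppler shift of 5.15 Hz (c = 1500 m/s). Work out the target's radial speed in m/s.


From fd = 2*f*v/c, v = c*fd/(2*f) = 1500 * 5.15 / (2*2801) = 1.38

1.38 m/s


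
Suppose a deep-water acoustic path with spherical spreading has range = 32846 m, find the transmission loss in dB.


TL = 20*log10(32846) = 90.33

90.33 dB


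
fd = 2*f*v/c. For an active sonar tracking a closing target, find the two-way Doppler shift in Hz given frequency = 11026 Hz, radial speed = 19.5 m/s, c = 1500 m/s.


286.68 Hz


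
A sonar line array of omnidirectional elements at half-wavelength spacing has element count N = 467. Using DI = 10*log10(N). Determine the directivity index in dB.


DI = 10*log10(467) = 26.69

26.69 dB


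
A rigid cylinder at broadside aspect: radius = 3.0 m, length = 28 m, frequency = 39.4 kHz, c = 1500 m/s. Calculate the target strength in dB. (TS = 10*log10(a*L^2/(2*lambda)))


44.9 dB


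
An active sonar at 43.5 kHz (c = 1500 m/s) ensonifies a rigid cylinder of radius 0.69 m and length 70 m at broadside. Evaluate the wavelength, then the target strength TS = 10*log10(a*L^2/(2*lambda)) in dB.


Step 1: lambda = c/f = 1500/43500 = 0.03448 m
Step 2: TS = 10*log10(a*L^2/(2*lambda)) = 10*log10(0.69*70^2/(2*0.03448)) = 46.9

46.9 dB


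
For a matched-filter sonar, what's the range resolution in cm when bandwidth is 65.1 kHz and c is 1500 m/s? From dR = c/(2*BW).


dR = c/(2*BW) = 1500 / (2 * 65.1e3) = 0.0115 m = 1.15 cm

1.15 cm


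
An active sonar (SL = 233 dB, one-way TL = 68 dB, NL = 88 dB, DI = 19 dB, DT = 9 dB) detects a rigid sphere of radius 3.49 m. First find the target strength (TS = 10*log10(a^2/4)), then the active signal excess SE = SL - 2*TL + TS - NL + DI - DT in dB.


Step 1: TS = 10*log10(3.49^2/4) = 4.84 dB
Step 2: SE = SL - 2*TL + TS - NL + DI - DT = 233 - 2*68 + (4.84) - 88 + 19 - 9 = 23.84

23.84 dB


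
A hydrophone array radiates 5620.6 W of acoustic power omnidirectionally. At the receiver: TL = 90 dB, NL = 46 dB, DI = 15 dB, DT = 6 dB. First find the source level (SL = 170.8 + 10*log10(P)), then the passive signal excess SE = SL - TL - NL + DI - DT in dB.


Step 1: SL = 170.8 + 10*log10(5620.6) = 208.3 dB
Step 2: SE = SL - TL - NL + DI - DT = 208.3 - 90 - 46 + 15 - 6 = 81.3

81.3 dB


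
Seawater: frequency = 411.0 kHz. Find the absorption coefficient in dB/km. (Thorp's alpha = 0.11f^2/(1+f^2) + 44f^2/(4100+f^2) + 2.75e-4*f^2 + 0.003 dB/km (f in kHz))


f^2 = 168921.0
alpha = 0.11*168921.0/(1+168921.0) + 44*168921.0/(4100+168921.0) + 2.75e-4*168921.0 + 0.003 = 89.524

89.524 dB/km


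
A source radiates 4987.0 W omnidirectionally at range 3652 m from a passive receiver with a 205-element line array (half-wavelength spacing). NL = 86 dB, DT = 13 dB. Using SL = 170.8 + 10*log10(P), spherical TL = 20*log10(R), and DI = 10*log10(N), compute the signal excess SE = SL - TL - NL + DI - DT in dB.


Step 1: SL = 170.8 + 10*log10(4987.0) = 207.78 dB
Step 2: TL = 20*log10(3652) = 71.25 dB
Step 3: DI = 10*log10(205) = 23.12 dB
Step 4: SE = SL - TL - NL + DI - DT = 207.78 - 71.25 - 86 + 23.12 - 13 = 60.65

60.65 dB


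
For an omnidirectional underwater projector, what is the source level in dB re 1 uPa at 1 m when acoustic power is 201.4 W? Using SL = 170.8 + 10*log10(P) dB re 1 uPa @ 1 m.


SL = 170.8 + 10*log10(201.4) = 170.8 + 23.04 = 193.84

193.84 dB


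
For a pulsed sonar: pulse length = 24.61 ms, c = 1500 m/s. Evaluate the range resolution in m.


dR = c*tau/2 = 1500 * 24.61e-3 / 2 = 18.4575

18.4575 m


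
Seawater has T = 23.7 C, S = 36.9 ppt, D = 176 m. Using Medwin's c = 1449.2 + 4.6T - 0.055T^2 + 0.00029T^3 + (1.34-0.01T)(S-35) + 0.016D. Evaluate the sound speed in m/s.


c = 1449.2 + 4.6*23.7 - 0.055*23.7^2 + 0.00029*23.7^3 + (1.34 - 0.01*23.7)*(36.9 - 35) + 0.016*176 = 1536.1

1536.1 m/s


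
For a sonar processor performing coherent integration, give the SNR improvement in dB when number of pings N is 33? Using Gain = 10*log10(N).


Gain = 10*log10(33) = 15.19

15.19 dB


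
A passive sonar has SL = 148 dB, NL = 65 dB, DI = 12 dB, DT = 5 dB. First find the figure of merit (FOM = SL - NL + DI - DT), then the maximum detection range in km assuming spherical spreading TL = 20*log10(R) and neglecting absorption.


Step 1: FOM = SL - NL + DI - DT = 148 - 65 + 12 - 5 = 90 dB
Step 2: at max range FOM = TL = 20*log10(R), so R = 10^(90/20) = 31622.78 m = 31.62 km

31.62 km


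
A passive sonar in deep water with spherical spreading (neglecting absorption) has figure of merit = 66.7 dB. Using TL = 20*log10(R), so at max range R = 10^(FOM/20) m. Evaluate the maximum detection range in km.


At max range FOM = TL, so 20*log10(R) = 66.7
R = 10^(66.7/20) = 2162.72 m = 2.16 km

2.16 km


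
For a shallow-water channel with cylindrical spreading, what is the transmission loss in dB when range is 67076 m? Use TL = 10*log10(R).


TL = 10*log10(67076) = 48.27

48.27 dB


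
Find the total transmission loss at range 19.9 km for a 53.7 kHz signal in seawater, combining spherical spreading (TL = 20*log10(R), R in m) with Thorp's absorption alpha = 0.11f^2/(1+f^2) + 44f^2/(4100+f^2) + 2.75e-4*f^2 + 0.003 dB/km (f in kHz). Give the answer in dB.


Step 1 (Thorp): alpha = 0.11*2883.69/(1+2883.69) + 44*2883.69/(4100+2883.69) + 2.75e-4*2883.69 + 0.003 = 19.0744 dB/km
Step 2: TL_spread = 20*log10(19900) = 85.98 dB
Step 3: TL_abs = alpha*R = 19.0744 * 19.9 = 379.58 dB
Step 4: TL_total = 85.98 + 379.58 = 465.56

465.56 dB


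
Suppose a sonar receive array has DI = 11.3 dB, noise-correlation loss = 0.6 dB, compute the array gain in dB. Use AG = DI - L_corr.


10.7 dB


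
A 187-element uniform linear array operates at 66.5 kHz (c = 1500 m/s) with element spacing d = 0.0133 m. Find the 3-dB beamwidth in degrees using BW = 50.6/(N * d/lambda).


0.46 deg


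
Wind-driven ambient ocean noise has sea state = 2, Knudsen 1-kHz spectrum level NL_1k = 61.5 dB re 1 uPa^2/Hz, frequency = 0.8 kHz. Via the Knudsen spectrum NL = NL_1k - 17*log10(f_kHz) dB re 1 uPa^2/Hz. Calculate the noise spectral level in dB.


NL = NL_1k - 17*log10(f_kHz) = 61.5 - 17*log10(0.8) = 61.5 - (-1.65) = 63.15

63.15 dB


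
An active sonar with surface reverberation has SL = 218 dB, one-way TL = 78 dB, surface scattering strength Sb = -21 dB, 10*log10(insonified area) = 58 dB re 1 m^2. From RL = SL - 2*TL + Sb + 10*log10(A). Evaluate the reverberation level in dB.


99 dB


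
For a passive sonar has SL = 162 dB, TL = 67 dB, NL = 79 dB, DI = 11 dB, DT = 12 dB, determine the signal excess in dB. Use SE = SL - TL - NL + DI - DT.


SE = SL - TL - NL + DI - DT = 162 - 67 - 79 + 11 - 12 = 15

15 dB


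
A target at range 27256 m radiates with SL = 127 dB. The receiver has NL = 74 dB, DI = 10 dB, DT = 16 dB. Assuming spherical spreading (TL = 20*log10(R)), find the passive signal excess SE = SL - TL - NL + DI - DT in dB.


-41.71 dB


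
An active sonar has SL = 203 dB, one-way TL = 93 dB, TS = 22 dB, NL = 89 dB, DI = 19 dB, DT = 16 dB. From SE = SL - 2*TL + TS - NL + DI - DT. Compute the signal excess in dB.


-47 dB


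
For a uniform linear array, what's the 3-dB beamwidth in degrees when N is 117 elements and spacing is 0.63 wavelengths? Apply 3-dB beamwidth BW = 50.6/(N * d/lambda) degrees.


BW = 50.6 / (117 * 0.63) = 50.6 / 73.71 = 0.69

0.69 deg


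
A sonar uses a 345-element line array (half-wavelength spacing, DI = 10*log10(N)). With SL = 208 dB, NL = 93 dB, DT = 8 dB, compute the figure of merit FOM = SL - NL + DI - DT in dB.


132.38 dB


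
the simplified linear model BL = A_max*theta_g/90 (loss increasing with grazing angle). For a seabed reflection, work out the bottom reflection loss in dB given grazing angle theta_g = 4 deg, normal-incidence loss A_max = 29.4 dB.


BL = A_max * theta_g / 90 = 29.4 * 4 / 90 = 1.31

1.31 dB


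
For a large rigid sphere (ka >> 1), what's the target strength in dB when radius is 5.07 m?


TS = 10*log10(5.07^2 / 4) = 10*log10(6.426225) = 8.08

8.08 dB


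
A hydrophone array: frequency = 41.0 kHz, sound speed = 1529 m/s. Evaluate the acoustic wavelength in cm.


lambda = c/f = 1529 / 41000 = 0.0373 m = 3.73 cm

3.73 cm


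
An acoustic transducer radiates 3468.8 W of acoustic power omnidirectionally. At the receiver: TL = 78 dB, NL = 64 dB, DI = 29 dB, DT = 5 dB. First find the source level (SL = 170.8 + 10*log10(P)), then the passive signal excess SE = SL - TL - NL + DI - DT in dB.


Step 1: SL = 170.8 + 10*log10(3468.8) = 206.2 dB
Step 2: SE = SL - TL - NL + DI - DT = 206.2 - 78 - 64 + 29 - 5 = 88.2

88.2 dB


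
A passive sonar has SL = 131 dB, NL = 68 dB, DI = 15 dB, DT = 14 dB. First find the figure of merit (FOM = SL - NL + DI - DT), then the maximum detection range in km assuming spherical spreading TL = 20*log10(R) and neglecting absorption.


Step 1: FOM = SL - NL + DI - DT = 131 - 68 + 15 - 14 = 64 dB
Step 2: at max range FOM = TL = 20*log10(R), so R = 10^(64/20) = 1584.89 m = 1.58 km

1.58 km


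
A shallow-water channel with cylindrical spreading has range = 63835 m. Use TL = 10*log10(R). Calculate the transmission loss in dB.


TL = 10*log10(63835) = 48.05

48.05 dB


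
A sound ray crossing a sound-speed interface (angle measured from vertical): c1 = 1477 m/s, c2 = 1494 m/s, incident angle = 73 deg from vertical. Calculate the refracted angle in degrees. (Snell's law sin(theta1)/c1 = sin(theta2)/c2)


75.31 deg


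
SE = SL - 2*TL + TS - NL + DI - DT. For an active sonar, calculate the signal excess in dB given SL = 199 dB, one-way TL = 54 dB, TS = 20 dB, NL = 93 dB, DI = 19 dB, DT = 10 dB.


SE = SL - 2*TL + TS - NL + DI - DT = 199 - 2*54 + (20) - 93 + 19 - 10 = 27

27 dB


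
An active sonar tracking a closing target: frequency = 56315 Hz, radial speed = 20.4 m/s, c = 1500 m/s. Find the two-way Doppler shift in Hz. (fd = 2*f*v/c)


fd = 2*f*v/c = 2 * 56315 * 20.4 / 1500 = 1531.77

1531.77 Hz


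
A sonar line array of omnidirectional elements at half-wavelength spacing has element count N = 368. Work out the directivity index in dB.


DI = 10*log10(368) = 25.66

25.66 dB


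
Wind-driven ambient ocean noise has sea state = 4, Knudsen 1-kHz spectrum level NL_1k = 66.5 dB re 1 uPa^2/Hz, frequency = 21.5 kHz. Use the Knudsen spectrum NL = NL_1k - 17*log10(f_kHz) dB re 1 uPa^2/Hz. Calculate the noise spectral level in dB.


43.85 dB


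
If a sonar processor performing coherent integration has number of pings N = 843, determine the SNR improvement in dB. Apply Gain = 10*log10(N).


29.26 dB


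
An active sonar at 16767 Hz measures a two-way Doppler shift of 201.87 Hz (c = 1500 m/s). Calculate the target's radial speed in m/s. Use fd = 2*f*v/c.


From fd = 2*f*v/c, v = c*fd/(2*f) = 1500 * 201.87 / (2*16767) = 9.03

9.03 m/s


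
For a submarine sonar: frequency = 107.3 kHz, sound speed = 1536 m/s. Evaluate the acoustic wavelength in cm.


lambda = c/f = 1536 / 107300 = 0.0143 m = 1.43 cm

1.43 cm


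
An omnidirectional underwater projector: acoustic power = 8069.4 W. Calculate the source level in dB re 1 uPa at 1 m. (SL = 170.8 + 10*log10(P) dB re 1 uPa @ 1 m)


SL = 170.8 + 10*log10(8069.4) = 170.8 + 39.07 = 209.87

209.87 dB


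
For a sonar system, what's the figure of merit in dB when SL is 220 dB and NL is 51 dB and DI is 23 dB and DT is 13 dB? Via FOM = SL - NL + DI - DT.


FOM = SL - NL + DI - DT = 220 - 51 + 23 - 13 = 179

179 dB


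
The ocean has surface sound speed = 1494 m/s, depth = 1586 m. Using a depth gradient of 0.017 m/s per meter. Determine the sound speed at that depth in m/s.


c = 1494 + 0.017 * 1586 = 1520.962

1520.962 m/s


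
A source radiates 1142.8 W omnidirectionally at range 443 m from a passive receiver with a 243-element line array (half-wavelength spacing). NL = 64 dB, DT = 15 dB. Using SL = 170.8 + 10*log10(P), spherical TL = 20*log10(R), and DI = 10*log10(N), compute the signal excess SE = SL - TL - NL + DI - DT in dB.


93.31 dB


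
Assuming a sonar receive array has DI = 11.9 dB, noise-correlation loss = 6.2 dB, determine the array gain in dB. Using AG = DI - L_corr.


5.7 dB


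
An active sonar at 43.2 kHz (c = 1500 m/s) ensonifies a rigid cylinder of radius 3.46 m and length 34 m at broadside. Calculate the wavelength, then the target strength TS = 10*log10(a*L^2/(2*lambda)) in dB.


Step 1: lambda = c/f = 1500/43200 = 0.03472 m
Step 2: TS = 10*log10(a*L^2/(2*lambda)) = 10*log10(3.46*34^2/(2*0.03472)) = 47.6

47.6 dB


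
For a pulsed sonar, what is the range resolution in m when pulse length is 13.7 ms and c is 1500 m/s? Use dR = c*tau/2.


10.275 m


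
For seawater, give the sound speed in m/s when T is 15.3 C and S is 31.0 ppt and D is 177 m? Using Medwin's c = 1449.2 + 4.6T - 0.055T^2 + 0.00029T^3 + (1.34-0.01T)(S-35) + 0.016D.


1505.83 m/s


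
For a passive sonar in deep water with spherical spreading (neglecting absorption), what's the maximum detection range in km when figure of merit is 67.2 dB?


2.29 km


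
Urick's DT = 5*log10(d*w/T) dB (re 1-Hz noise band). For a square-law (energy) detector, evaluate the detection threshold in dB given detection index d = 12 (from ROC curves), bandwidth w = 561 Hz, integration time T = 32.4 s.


DT = 5*log10(d*w/T) = 5*log10(12 * 561 / 32.4) = 5*log10(207.78) = 11.59

11.59 dB


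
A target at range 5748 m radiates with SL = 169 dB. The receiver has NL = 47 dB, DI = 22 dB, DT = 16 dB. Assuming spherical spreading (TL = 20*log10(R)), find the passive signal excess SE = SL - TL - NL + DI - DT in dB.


Step 1: TL = 20*log10(5748) = 75.19 dB
Step 2: SE = 169 - 75.19 - 47 + 22 - 16 = 52.81

52.81 dB


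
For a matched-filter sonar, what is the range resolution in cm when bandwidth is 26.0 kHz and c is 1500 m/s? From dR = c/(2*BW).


dR = c/(2*BW) = 1500 / (2 * 26.0e3) = 0.0288 m = 2.88 cm

2.88 cm


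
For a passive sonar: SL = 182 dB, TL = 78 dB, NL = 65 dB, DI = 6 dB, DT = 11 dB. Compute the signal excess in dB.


SE = SL - TL - NL + DI - DT = 182 - 78 - 65 + 6 - 11 = 34

34 dB


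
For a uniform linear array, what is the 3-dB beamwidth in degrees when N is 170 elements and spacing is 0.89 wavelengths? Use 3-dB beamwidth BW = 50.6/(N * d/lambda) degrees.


BW = 50.6 / (170 * 0.89) = 50.6 / 151.3 = 0.33

0.33 deg


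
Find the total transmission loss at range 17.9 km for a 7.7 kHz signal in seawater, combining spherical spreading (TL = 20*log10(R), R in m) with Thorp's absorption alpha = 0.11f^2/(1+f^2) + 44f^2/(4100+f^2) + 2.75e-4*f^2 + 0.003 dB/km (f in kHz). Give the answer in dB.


Step 1 (Thorp): alpha = 0.11*59.29/(1+59.29) + 44*59.29/(4100+59.29) + 2.75e-4*59.29 + 0.003 = 0.7547 dB/km
Step 2: TL_spread = 20*log10(17900) = 85.06 dB
Step 3: TL_abs = alpha*R = 0.7547 * 17.9 = 13.51 dB
Step 4: TL_total = 85.06 + 13.51 = 98.57

98.57 dB


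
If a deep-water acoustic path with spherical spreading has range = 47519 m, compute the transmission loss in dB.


TL = 20*log10(47519) = 93.54

93.54 dB


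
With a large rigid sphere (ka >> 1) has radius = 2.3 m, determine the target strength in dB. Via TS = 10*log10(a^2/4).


TS = 10*log10(2.3^2 / 4) = 10*log10(1.3225) = 1.21

1.21 dB


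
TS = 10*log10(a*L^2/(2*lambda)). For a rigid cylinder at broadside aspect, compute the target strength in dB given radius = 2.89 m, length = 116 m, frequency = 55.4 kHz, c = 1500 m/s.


58.56 dB


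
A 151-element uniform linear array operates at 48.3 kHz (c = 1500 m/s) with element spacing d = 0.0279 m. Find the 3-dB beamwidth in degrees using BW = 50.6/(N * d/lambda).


Step 1: lambda = 1500/48300 = 0.03106 m
Step 2: d/lambda = 0.0279/0.03106 = 0.8983
Step 3: BW = 50.6/(N * d/lambda) = 50.6/(151 * 0.8983) = 0.37

0.37 deg


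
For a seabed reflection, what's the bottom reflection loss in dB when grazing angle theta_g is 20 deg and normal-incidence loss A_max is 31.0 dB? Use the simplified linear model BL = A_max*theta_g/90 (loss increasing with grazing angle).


BL = A_max * theta_g / 90 = 31.0 * 20 / 90 = 6.89

6.89 dB


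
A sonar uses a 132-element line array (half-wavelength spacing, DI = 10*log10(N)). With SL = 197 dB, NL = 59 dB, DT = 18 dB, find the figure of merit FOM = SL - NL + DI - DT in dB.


Step 1: DI = 10*log10(132) = 21.21 dB
Step 2: FOM = SL - NL + DI - DT = 197 - 59 + 21.21 - 18 = 141.21

141.21 dB


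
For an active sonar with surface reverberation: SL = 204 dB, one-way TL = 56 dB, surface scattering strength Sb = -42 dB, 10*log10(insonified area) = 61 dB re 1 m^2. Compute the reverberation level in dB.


RL = SL - 2*TL + Sb + 10*log10(A) = 204 - 2*56 + (-42) + 61 = 111

111 dB


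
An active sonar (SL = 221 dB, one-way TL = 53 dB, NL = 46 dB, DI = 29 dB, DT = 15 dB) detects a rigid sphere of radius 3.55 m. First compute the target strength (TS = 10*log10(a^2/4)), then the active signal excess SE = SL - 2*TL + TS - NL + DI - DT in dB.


Step 1: TS = 10*log10(3.55^2/4) = 4.98 dB
Step 2: SE = SL - 2*TL + TS - NL + DI - DT = 221 - 2*53 + (4.98) - 46 + 29 - 15 = 87.98

87.98 dB


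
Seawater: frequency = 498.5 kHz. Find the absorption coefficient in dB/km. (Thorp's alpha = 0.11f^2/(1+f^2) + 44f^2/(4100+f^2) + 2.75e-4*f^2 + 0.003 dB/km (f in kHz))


111.737 dB/km


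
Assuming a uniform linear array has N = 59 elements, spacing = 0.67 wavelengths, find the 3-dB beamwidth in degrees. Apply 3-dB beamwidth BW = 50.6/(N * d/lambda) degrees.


1.28 deg


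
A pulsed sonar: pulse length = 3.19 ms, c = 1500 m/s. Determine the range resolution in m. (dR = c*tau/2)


2.3925 m


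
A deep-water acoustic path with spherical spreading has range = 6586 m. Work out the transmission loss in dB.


TL = 20*log10(6586) = 76.37

76.37 dB


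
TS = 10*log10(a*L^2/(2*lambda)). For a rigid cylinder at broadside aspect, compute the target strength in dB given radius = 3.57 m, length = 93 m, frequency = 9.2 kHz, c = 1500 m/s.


49.76 dB


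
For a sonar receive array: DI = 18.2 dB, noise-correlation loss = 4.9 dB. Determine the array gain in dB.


13.3 dB


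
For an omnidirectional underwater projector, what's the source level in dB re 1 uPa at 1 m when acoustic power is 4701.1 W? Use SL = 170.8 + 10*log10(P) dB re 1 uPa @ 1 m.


SL = 170.8 + 10*log10(4701.1) = 170.8 + 36.72 = 207.52

207.52 dB


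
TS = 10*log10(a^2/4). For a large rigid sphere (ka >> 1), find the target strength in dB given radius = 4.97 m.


TS = 10*log10(4.97^2 / 4) = 10*log10(6.175225) = 7.91

7.91 dB


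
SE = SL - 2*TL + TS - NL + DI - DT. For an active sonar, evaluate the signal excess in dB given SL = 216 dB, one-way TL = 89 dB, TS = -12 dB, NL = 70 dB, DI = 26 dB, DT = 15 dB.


SE = SL - 2*TL + TS - NL + DI - DT = 216 - 2*89 + (-12) - 70 + 26 - 15 = -33

-33 dB


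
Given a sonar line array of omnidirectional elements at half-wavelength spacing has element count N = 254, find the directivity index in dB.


24.05 dB


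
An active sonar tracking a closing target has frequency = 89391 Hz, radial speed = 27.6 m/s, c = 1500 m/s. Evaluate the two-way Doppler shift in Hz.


3289.59 Hz


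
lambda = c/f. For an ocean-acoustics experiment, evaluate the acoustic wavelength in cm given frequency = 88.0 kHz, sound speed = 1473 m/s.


1.67 cm


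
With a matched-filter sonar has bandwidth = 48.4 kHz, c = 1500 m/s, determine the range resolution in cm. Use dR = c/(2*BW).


dR = c/(2*BW) = 1500 / (2 * 48.4e3) = 0.0155 m = 1.55 cm

1.55 cm


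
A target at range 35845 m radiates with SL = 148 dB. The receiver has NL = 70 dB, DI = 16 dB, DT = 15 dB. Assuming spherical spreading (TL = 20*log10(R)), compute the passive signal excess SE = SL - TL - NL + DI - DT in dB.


-12.09 dB


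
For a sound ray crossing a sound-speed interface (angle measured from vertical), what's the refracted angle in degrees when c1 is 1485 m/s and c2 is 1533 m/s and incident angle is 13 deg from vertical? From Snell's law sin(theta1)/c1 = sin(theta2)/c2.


sin(theta2) = (c2/c1)*sin(theta1) = (1533/1485)*sin(13 deg) = 0.23222
theta2 = arcsin(0.23222) = 13.43

13.43 deg


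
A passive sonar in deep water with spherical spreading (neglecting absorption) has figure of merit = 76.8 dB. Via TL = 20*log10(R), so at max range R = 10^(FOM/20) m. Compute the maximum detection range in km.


At max range FOM = TL, so 20*log10(R) = 76.8
R = 10^(76.8/20) = 6918.31 m = 6.92 km

6.92 km


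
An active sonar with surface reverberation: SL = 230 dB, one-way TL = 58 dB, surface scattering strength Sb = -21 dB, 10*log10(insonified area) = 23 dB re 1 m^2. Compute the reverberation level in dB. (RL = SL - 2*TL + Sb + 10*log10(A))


116 dB


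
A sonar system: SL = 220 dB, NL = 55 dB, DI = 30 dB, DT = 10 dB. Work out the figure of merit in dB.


185 dB


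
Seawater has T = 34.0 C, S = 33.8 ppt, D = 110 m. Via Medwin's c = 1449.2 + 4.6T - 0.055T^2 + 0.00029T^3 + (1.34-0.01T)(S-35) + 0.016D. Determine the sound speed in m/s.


c = 1449.2 + 4.6*34.0 - 0.055*34.0^2 + 0.00029*34.0^3 + (1.34 - 0.01*34.0)*(33.8 - 35) + 0.016*110 = 1553.98

1553.98 m/s


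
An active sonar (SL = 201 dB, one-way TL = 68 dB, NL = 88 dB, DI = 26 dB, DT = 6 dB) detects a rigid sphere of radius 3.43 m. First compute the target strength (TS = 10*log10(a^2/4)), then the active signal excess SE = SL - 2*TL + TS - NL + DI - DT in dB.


Step 1: TS = 10*log10(3.43^2/4) = 4.69 dB
Step 2: SE = SL - 2*TL + TS - NL + DI - DT = 201 - 2*68 + (4.69) - 88 + 26 - 6 = 1.69

1.69 dB


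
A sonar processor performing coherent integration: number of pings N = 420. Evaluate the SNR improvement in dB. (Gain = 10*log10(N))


26.23 dB


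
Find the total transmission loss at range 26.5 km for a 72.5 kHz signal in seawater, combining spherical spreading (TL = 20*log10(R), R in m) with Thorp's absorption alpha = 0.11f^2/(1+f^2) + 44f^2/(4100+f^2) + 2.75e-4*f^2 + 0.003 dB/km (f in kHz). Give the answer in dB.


Step 1 (Thorp): alpha = 0.11*5256.25/(1+5256.25) + 44*5256.25/(4100+5256.25) + 2.75e-4*5256.25 + 0.003 = 26.2772 dB/km
Step 2: TL_spread = 20*log10(26500) = 88.46 dB
Step 3: TL_abs = alpha*R = 26.2772 * 26.5 = 696.35 dB
Step 4: TL_total = 88.46 + 696.35 = 784.81

784.81 dB


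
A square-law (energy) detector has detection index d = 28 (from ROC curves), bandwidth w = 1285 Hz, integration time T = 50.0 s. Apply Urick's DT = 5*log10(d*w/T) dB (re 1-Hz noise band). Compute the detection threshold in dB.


DT = 5*log10(d*w/T) = 5*log10(28 * 1285 / 50.0) = 5*log10(719.6) = 14.29

14.29 dB


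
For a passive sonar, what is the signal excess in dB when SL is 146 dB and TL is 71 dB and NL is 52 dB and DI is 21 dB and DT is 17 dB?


SE = SL - TL - NL + DI - DT = 146 - 71 - 52 + 21 - 17 = 27

27 dB


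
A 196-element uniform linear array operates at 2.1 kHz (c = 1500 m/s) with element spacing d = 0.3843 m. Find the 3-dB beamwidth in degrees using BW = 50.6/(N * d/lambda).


Step 1: lambda = 1500/2100 = 0.71429 m
Step 2: d/lambda = 0.3843/0.71429 = 0.538
Step 3: BW = 50.6/(N * d/lambda) = 50.6/(196 * 0.538) = 0.48

0.48 deg


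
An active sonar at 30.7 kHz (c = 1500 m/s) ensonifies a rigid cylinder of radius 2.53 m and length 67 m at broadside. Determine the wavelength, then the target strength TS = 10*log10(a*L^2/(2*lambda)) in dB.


Step 1: lambda = c/f = 1500/30700 = 0.04886 m
Step 2: TS = 10*log10(a*L^2/(2*lambda)) = 10*log10(2.53*67^2/(2*0.04886)) = 50.65

50.65 dB


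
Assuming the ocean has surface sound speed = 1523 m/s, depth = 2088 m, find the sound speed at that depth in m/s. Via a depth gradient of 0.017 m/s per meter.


c = 1523 + 0.017 * 2088 = 1558.496

1558.496 m/s


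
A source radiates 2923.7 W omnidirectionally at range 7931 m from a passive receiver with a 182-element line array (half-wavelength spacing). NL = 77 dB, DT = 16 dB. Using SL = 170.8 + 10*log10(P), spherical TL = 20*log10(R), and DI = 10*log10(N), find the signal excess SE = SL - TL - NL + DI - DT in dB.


Step 1: SL = 170.8 + 10*log10(2923.7) = 205.46 dB
Step 2: TL = 20*log10(7931) = 77.99 dB
Step 3: DI = 10*log10(182) = 22.6 dB
Step 4: SE = SL - TL - NL + DI - DT = 205.46 - 77.99 - 77 + 22.6 - 16 = 57.07

57.07 dB


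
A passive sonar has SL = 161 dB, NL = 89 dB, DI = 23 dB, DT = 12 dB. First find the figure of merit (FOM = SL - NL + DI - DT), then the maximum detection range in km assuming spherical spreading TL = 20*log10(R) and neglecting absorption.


Step 1: FOM = SL - NL + DI - DT = 161 - 89 + 23 - 12 = 83 dB
Step 2: at max range FOM = TL = 20*log10(R), so R = 10^(83/20) = 14125.38 m = 14.13 km

14.13 km


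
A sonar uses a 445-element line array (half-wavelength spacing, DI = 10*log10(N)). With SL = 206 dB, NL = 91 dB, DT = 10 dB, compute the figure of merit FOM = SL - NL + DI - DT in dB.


Step 1: DI = 10*log10(445) = 26.48 dB
Step 2: FOM = SL - NL + DI - DT = 206 - 91 + 26.48 - 10 = 131.48

131.48 dB


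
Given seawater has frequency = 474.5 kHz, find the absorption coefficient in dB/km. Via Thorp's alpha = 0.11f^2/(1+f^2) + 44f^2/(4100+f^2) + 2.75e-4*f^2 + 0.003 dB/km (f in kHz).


f^2 = 225150.25
alpha = 0.11*225150.25/(1+225150.25) + 44*225150.25/(4100+225150.25) + 2.75e-4*225150.25 + 0.003 = 105.242

105.242 dB/km


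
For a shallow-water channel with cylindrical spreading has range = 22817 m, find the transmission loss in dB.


43.58 dB
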